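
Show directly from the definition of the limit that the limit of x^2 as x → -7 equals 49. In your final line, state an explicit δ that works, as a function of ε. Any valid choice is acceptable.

Fix ε > 0. We seek δ > 0 with 0 < |x + 7| < δ ⇒ |x^2 − 49| < ε.
Factor: x^2 − 49 = (x + 7)(x - 7), so |x^2 − 49| = |x + 7|·|x - 7|.
Impose δ ≤ 2 so that |x| < 9; then |x - 7| ≤ 16.
Hence |x^2 − 49| ≤ 16|x + 7|, which is < ε once |x + 7| < ε/16.
Take δ = min(2, ε/16). If 0 < |x + 7| < δ then both bounds hold and |x^2 − 49| ≤ 16|x + 7| < 16·(ε/16) = ε.

δ = min(2, ε/16)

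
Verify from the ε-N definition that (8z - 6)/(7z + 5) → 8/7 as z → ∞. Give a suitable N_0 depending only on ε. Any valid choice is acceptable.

Let ε > 0 be given. We seek N_0 > 0 such that z > N_0 implies |(8z - 6)/(7z + 5) − (8/7)| < ε.
(8z - 6)/(7z + 5) − (8/7) = (7(8z - 6) − 8(7z + 5)) / (7(7z + 5)) = -82/(7(7z + 5)).
For z > 0 we have 7z + 5 > 7z, so |(8z - 6)/(7z + 5) − (8/7)| = 82/(7(7z + 5)) < 82/(7·7z) = (82/49)/z.
Thus |(8z - 6)/(7z + 5) − (8/7)| < ε whenever z > (82/49)/ε.
Take N_0 = (82/49)/ε. If z > N_0 then |(8z - 6)/(7z + 5) − (8/7)| < (82/49)/z < ε.

N_0 = (82/49)/ε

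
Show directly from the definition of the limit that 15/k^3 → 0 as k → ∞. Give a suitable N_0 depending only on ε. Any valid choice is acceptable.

N_0 = (15/ε)^{1/3}

Let ε > 0 be given. For k ≥ 1, |15/k^3 − 0| = 15/k^3.
15/k^3 < ε ⇔ k^3 > 15/ε ⇔ k > (15/ε)^{1/3}.
Take N_0 = (15/ε)^{1/3}. Then k > N_0 implies 15/k^3 < ε.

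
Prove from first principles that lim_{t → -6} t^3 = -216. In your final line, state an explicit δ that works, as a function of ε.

δ = min(1, ε/127)

Let ε > 0. We seek δ > 0 with 0 < |t + 6| < δ ⇒ |t^3 + 216| < ε.
Factor: t^3 + 216 = (t + 6)(t^2 - 6t + 36), so |t^3 + 216| = |t + 6|·|t^2 - 6t + 36|.
Restrict δ ≤ 1. Then |t + 6| < 1 gives |t| < 7, so by the triangle inequality |t^2 - 6t + 36| ≤ 7^2 + 6·7 + 36 = 127.
Hence |t^3 + 216| ≤ 127|t + 6|, which is < ε once |t + 6| < ε/127.
Take δ = min(1, ε/127). If 0 < |t + 6| < δ then both bounds hold and |t^3 + 216| ≤ 127|t + 6| < 127·(ε/127) = ε.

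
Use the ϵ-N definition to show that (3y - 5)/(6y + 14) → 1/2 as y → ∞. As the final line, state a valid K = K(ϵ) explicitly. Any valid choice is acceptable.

K = 2/ϵ

Suppose ϵ > 0. We seek K > 0 such that y > K implies |(3y - 5)/(6y + 14) − (1/2)| < ϵ.
(3y - 5)/(6y + 14) − (1/2) = (6(3y - 5) − 3(6y + 14)) / (6(6y + 14)) = -72/(6(6y + 14)).
For y > 0 we have 6y + 14 > 6y, so |(3y - 5)/(6y + 14) − (1/2)| = 72/(6(6y + 14)) < 72/(6·6y) = 2/y.
Thus |(3y - 5)/(6y + 14) − (1/2)| < ϵ whenever y > 2/ϵ.
Take K = 2/ϵ. If y > K then |(3y - 5)/(6y + 14) − (1/2)| < 2/y < ϵ.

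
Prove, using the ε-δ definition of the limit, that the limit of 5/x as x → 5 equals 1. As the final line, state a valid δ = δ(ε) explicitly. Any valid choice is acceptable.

Fix ε > 0. We seek δ > 0 such that 0 < |x − 5| < δ implies |5/x − 1| < ε.
|5/x − 1| = 5·|5 − x|/(5·|x|) = 5|x − 5|/(5|x|).
Require δ ≤ 5/2 so that |x| > 5 − 5/2 = 5/2, hence 5|x| > 25/2.
Then |5/x − 1| < 5|x − 5|/(25/2), which is < ε when |x − 5| < (5/2)ε.
Take δ = min(5/2, (5/2)ε). Then 0 < |x − 5| < δ gives both |x − 5| < 5/2 and |x − 5| < (5/2)ε, so |5/x − 1| < ε.

δ = min(5/2, (5/2)ε)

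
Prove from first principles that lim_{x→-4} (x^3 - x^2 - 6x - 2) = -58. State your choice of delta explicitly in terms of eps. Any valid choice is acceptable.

Suppose eps > 0. We want delta > 0 such that 0 < |x + 4| < delta implies |(x^3 - x^2 - 6x - 2) + 58| < eps.
(x^3 - x^2 - 6x - 2) + 58 = x^3 - x^2 - 6x + 56 = (x + 4)(x^2 - 5x + 14).
So |(x^3 - x^2 - 6x - 2) + 58| = |x + 4|·|x^2 - 5x + 14|.
Require delta ≤ 1. Then |x + 4| < 1 gives |x| < 5, and by the triangle inequality |x^2 - 5x + 14| ≤ 5^2 + 5·5 + 14 = 64.
Hence |(x^3 - x^2 - 6x - 2) + 58| ≤ 64|x + 4| < eps provided |x + 4| < eps/64.
Choosing delta = min(1, eps/64) ensures both conditions, hence |(x^3 - x^2 - 6x - 2) + 58| < eps.

delta = min(1, eps/64)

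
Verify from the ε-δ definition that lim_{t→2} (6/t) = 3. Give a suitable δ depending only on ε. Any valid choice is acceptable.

δ = min(1, (1/3)ε)

Let ε > 0 be given. We seek δ > 0 such that 0 < |t − 2| < δ implies |6/t − 3| < ε.
|6/t − 3| = 6·|2 − t|/(2·|t|) = 6|t − 2|/(2|t|).
Restrict δ ≤ 1. Then |t − 2| < 1 gives |t| > 1, so 2|t| > 2.
Then |6/t − 3| < 6|t − 2|/2, which is < ε when |t − 2| < (1/3)ε.
Take δ = min(1, (1/3)ε). Then 0 < |t − 2| < δ gives both |t − 2| < 1 and |t − 2| < (1/3)ε, so |6/t − 3| < ε.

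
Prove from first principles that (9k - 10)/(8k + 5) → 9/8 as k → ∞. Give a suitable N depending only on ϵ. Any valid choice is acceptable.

N = (125/64)/ϵ

Let ϵ > 0 be given. For k ≥ 1, |(9k - 10)/(8k + 5) − (9/8)| = |-125|/(8(8k + 5)) = 125/(8(8k + 5)).
Since 8k + 5 ≥ 8k for k ≥ 1, this is ≤ 125/(8·8k) = (125/64)/k.
So |(9k - 10)/(8k + 5) − (9/8)| < ϵ whenever k > (125/64)/ϵ.
Take N = (125/64)/ϵ. If k > N then |(9k - 10)/(8k + 5) − (9/8)| ≤ (125/64)/k < ϵ.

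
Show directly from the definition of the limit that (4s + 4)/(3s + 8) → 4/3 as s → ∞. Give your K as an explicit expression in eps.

Suppose eps > 0. We seek K > 0 such that s > K implies |(4s + 4)/(3s + 8) − (4/3)| < eps.
(4s + 4)/(3s + 8) − (4/3) = (3(4s + 4) − 4(3s + 8)) / (3(3s + 8)) = -20/(3(3s + 8)).
For s > 0 we have 3s + 8 > 3s, so |(4s + 4)/(3s + 8) − (4/3)| = 20/(3(3s + 8)) < 20/(3·3s) = (20/9)/s.
Thus |(4s + 4)/(3s + 8) − (4/3)| < eps whenever s > (20/9)/eps.
Take K = (20/9)/eps. If s > K then |(4s + 4)/(3s + 8) − (4/3)| < (20/9)/s < eps.

K = (20/9)/eps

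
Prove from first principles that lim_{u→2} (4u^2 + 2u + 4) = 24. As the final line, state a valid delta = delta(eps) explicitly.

Let eps > 0. We want delta > 0 such that 0 < |u − 2| < delta implies |(4u^2 + 2u + 4) − 24| < eps.
(4u^2 + 2u + 4) − 24 = 4u^2 + 2u - 20 = (u − 2)(4u + 10).
So |(4u^2 + 2u + 4) − 24| = |u − 2|·|4u + 10|.
Require delta ≤ 2. Then |u − 2| < 2 gives |u| < 4, and by the triangle inequality |4u + 10| ≤ 4·4 + 10 = 26.
Hence |(4u^2 + 2u + 4) − 24| ≤ 26|u − 2| < eps provided |u − 2| < eps/26.
Choosing delta = min(2, eps/26) ensures both conditions, hence |(4u^2 + 2u + 4) − 24| < eps.

delta = min(2, eps/26)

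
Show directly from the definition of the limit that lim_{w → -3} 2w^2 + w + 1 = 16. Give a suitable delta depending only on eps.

Suppose eps > 0. We want delta > 0 such that 0 < |w + 3| < delta implies |(2w^2 + w + 1) − 16| < eps.
(2w^2 + w + 1) − 16 = 2w^2 + w - 15 = (w + 3)(2w - 5).
So |(2w^2 + w + 1) − 16| = |w + 3|·|2w - 5|.
Require delta ≤ 1. Then |w + 3| < 1 gives |w| < 4, and by the triangle inequality |2w - 5| ≤ 2·4 + 5 = 13.
Hence |(2w^2 + w + 1) − 16| ≤ 13|w + 3| < eps provided |w + 3| < eps/13.
Choosing delta = min(1, eps/13) ensures both conditions, hence |(2w^2 + w + 1) − 16| < eps.

delta = min(1, eps/13)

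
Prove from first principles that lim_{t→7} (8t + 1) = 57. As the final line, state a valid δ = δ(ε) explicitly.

Suppose ε > 0. We need δ > 0 so that 0 < |t − 7| < δ implies |(8t + 1) − 57| < ε.
Since (8t + 1) − 57 = 8(t − 7), we have |(8t + 1) − 57| = 8|t − 7|.
Thus it suffices that |t − 7| < ε/8.
Choosing δ = ε/8 gives |(8t + 1) − 57| = 8|t − 7| < ε whenever |t − 7| < δ.

δ = ε/8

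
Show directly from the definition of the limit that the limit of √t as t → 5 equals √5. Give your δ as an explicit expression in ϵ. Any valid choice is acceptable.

Let ϵ > 0. We want δ > 0 such that 0 < |t − 5| < δ implies |√t − √5| < ϵ.
Rationalise: √t − √5 = (t − 5)/(√t + √5), so |√t − √5| = |t − 5|/(√t + √5).
Restrict δ ≤ 5 so that |t − 5| < 5 forces t > 0, and then √t + √5 > √5.
Hence |√t − √5| < |t − 5|/√5, which is < ϵ once |t − 5| < √5·ϵ.
Take δ = min(5, √5·ϵ). If 0 < |t − 5| < δ then t > 0 and |√t − √5| < |t − 5|/√5 < ϵ.

δ = min(5, √5·ϵ)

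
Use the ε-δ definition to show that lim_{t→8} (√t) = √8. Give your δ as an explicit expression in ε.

Let ε > 0 be given. We want δ > 0 such that 0 < |t − 8| < δ implies |√t − √8| < ε.
Rationalise: √t − √8 = (t − 8)/(√t + √8), so |√t − √8| = |t − 8|/(√t + √8).
Restrict δ ≤ 8 so that |t − 8| < 8 forces t > 0, and then √t + √8 > √8.
Hence |√t − √8| < |t − 8|/√8, which is < ε once |t − 8| < √8·ε.
Take δ = min(8, √8·ε). If 0 < |t − 8| < δ then t > 0 and |√t − √8| < |t − 8|/√8 < ε.

δ = min(8, √8·ε)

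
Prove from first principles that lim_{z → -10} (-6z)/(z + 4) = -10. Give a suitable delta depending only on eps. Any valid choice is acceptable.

Fix eps > 0. We want delta > 0 with 0 < |z + 10| < delta ⇒ |(-6z)/(z + 4) + 10| < eps.
Combining over a common denominator, (-6z)/(z + 4) + 10 = [(-6z)·(-6) − 60·(z + 4)] / [(-6)·(z + 4)] = -24(z + 10) / ((-6)(z + 4)).
So |(-6z)/(z + 4) + 10| = 24|z + 10| / (6·|z + 4|).
Restrict delta ≤ 3. Then |z + 10| < 3 gives |z + 4| = |(z + 10) + (-6)| ≥ 6 − 3 = 3.
Hence |(-6z)/(z + 4) + 10| < 24|z + 10|/(6·3) = (4/3)|z + 10|, which is < eps once |z + 10| < (3/4)eps.
Take delta = min(3, (3/4)eps). Then 0 < |z + 10| < delta forces both bounds, so |(-6z)/(z + 4) + 10| < eps.

delta = min(3, (3/4)eps)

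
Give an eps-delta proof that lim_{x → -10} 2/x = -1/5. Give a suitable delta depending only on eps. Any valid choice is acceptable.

delta = min(5, 25eps)

Let eps > 0. We seek delta > 0 such that 0 < |x + 10| < delta implies |2/x + 1/5| < eps.
|2/x + 1/5| = 2·|-10 − x|/(10·|x|) = 2|x + 10|/(10|x|).
Restrict delta ≤ 5. Then |x + 10| < 5 gives |x| > 5, so 10|x| > 50.
Then |2/x + 1/5| < 2|x + 10|/50, which is < eps when |x + 10| < 25eps.
Take delta = min(5, 25eps). Then 0 < |x + 10| < delta gives both |x + 10| < 5 and |x + 10| < 25eps, so |2/x + 1/5| < eps.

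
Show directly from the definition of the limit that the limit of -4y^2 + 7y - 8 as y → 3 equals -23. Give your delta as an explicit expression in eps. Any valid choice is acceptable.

delta = min(1, eps/21)

Fix eps > 0. We want delta > 0 such that 0 < |y − 3| < delta implies |(-4y^2 + 7y - 8) + 23| < eps.
(-4y^2 + 7y - 8) + 23 = -4y^2 + 7y + 15 = (y − 3)(-4y - 5).
So |(-4y^2 + 7y - 8) + 23| = |y − 3|·|-4y - 5|.
Require delta ≤ 1. Then |y − 3| < 1 gives |y| < 4, and by the triangle inequality |-4y - 5| ≤ 4·4 + 5 = 21.
Hence |(-4y^2 + 7y - 8) + 23| ≤ 21|y − 3| < eps provided |y − 3| < eps/21.
Take delta = min(1, eps/21). Then 0 < |y − 3| < delta gives both |y − 3| < 1 and |y − 3| < eps/21, so |(-4y^2 + 7y - 8) + 23| < eps.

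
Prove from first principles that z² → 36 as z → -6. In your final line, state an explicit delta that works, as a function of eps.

Let eps > 0. We seek delta > 0 with 0 < |z + 6| < delta ⇒ |z² − 36| < eps.
Factor: z² − 36 = (z + 6)(z - 6), so |z² − 36| = |z + 6|·|z - 6|.
Impose delta ≤ 1 so that |z| < 7; then |z - 6| ≤ 13.
Hence |z² − 36| ≤ 13|z + 6|, which is < eps once |z + 6| < eps/13.
Take delta = min(1, eps/13). If 0 < |z + 6| < delta then both bounds hold and |z² − 36| ≤ 13|z + 6| < 13·(eps/13) = eps.

delta = min(1, eps/13)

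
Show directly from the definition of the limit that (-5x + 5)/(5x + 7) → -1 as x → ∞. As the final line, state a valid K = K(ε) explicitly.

Fix ε > 0. We seek K > 0 such that x > K implies |(-5x + 5)/(5x + 7) + 1| < ε.
(-5x + 5)/(5x + 7) + 1 = (5(-5x + 5) − (-5)(5x + 7)) / (5(5x + 7)) = 60/(5(5x + 7)).
For x > 0 we have 5x + 7 > 5x, so |(-5x + 5)/(5x + 7) + 1| = 60/(5(5x + 7)) < 60/(5·5x) = (12/5)/x.
Thus |(-5x + 5)/(5x + 7) + 1| < ε whenever x > (12/5)/ε.
Take K = (12/5)/ε. If x > K then |(-5x + 5)/(5x + 7) + 1| < (12/5)/x < ε.

K = (12/5)/ε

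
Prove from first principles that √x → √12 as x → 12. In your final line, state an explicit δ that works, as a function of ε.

δ = min(12, √12·ε)

Fix ε > 0. We want δ > 0 such that 0 < |x − 12| < δ implies |√x − √12| < ε.
Rationalise: √x − √12 = (x − 12)/(√x + √12), so |√x − √12| = |x − 12|/(√x + √12).
Restrict δ ≤ 12 so that |x − 12| < 12 forces x > 0, and then √x + √12 > √12.
Hence |√x − √12| < |x − 12|/√12, which is < ε once |x − 12| < √12·ε.
Take δ = min(12, √12·ε). If 0 < |x − 12| < δ then x > 0 and |√x − √12| < |x − 12|/√12 < ε.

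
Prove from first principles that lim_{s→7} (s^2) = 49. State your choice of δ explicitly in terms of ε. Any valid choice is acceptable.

Let ε > 0 be given. We seek δ > 0 with 0 < |s − 7| < δ ⇒ |s^2 − 49| < ε.
Factor: s^2 − 49 = (s − 7)(s + 7), so |s^2 − 49| = |s − 7|·|s + 7|.
Impose δ ≤ 1 so that |s| < 8; then |s + 7| ≤ 15.
Hence |s^2 − 49| ≤ 15|s − 7|, which is < ε once |s − 7| < ε/15.
Take δ = min(1, ε/15). If 0 < |s − 7| < δ then both bounds hold and |s^2 − 49| ≤ 15|s − 7| < 15·(ε/15) = ε.

δ = min(1, ε/15)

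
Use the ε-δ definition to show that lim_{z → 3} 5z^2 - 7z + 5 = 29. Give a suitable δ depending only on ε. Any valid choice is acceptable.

δ = min(1, ε/28)

Let ε > 0 be given. We want δ > 0 such that 0 < |z − 3| < δ implies |(5z^2 - 7z + 5) − 29| < ε.
(5z^2 - 7z + 5) − 29 = 5z^2 - 7z - 24 = (z − 3)(5z + 8).
So |(5z^2 - 7z + 5) − 29| = |z − 3|·|5z + 8|.
Require δ ≤ 1. Then |z − 3| < 1 gives |z| < 4, and by the triangle inequality |5z + 8| ≤ 5·4 + 8 = 28.
Hence |(5z^2 - 7z + 5) − 29| ≤ 28|z − 3| < ε provided |z − 3| < ε/28.
Choosing δ = min(1, ε/28) ensures both conditions, hence |(5z^2 - 7z + 5) − 29| < ε.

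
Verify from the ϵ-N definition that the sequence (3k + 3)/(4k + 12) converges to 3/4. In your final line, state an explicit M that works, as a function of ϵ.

M = (3/2)/ϵ

Let ϵ > 0. For k ≥ 1, |(3k + 3)/(4k + 12) − (3/4)| = |-24|/(4(4k + 12)) = 24/(4(4k + 12)).
Since 4k + 12 ≥ 4k for k ≥ 1, this is ≤ 24/(4·4k) = (3/2)/k.
So |(3k + 3)/(4k + 12) − (3/4)| < ϵ whenever k > (3/2)/ϵ.
Take M = (3/2)/ϵ. If k > M then |(3k + 3)/(4k + 12) − (3/4)| ≤ (3/2)/k < ϵ.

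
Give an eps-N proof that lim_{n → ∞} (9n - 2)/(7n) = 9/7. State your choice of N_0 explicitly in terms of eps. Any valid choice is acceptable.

Fix eps > 0. For n ≥ 1, |(9n - 2)/(7n) − (9/7)| = |-14|/(7(7n)) = 14/(7(7n)).
Since 7n ≥ 7n for n ≥ 1, this is ≤ 14/(7·7n) = (2/7)/n.
So |(9n - 2)/(7n) − (9/7)| < eps whenever n > (2/7)/eps.
Take N_0 = (2/7)/eps. If n > N_0 then |(9n - 2)/(7n) − (9/7)| ≤ (2/7)/n < eps.

N_0 = (2/7)/eps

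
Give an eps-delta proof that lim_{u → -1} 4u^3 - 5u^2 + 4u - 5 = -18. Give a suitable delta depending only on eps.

Let eps > 0 be given. We want delta > 0 such that 0 < |u + 1| < delta implies |(4u^3 - 5u^2 + 4u - 5) + 18| < eps.
(4u^3 - 5u^2 + 4u - 5) + 18 = 4u^3 - 5u^2 + 4u + 13 = (u + 1)(4u^2 - 9u + 13).
So |(4u^3 - 5u^2 + 4u - 5) + 18| = |u + 1|·|4u^2 - 9u + 13|.
Assume first that |u + 1| < 1, so |u| < 2. Then |4u^2 - 9u + 13| ≤ 4·2^2 + 9·2 + 13 = 47.
Hence |(4u^3 - 5u^2 + 4u - 5) + 18| ≤ 47|u + 1| < eps provided |u + 1| < eps/47.
Choosing delta = min(1, eps/47) ensures both conditions, hence |(4u^3 - 5u^2 + 4u - 5) + 18| < eps.

delta = min(1, eps/47)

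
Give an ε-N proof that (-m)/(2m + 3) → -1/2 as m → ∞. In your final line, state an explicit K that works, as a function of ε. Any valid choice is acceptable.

K = (3/4)/ε

Let ε > 0. For m ≥ 1, |(-m)/(2m + 3) + 1/2| = |3|/(2(2m + 3)) = 3/(2(2m + 3)).
Since 2m + 3 ≥ 2m for m ≥ 1, this is ≤ 3/(2·2m) = (3/4)/m.
So |(-m)/(2m + 3) + 1/2| < ε whenever m > (3/4)/ε.
Take K = (3/4)/ε. If m > K then |(-m)/(2m + 3) + 1/2| ≤ (3/4)/m < ε.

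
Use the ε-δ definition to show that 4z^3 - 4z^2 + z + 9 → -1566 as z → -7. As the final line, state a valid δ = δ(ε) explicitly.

δ = min(1, ε/737)

Let ε > 0 be given. We want δ > 0 such that 0 < |z + 7| < δ implies |(4z^3 - 4z^2 + z + 9) + 1566| < ε.
(4z^3 - 4z^2 + z + 9) + 1566 = 4z^3 - 4z^2 + z + 1575 = (z + 7)(4z^2 - 32z + 225).
So |(4z^3 - 4z^2 + z + 9) + 1566| = |z + 7|·|4z^2 - 32z + 225|.
Require δ ≤ 1. Then |z + 7| < 1 gives |z| < 8, and by the triangle inequality |4z^2 - 32z + 225| ≤ 4·8^2 + 32·8 + 225 = 737.
Hence |(4z^3 - 4z^2 + z + 9) + 1566| ≤ 737|z + 7| < ε provided |z + 7| < ε/737.
Choosing δ = min(1, ε/737) ensures both conditions, hence |(4z^3 - 4z^2 + z + 9) + 1566| < ε.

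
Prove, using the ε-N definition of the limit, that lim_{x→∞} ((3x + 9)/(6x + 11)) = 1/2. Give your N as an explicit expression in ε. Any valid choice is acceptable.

N = (7/12)/ε

Suppose ε > 0. We seek N > 0 such that x > N implies |(3x + 9)/(6x + 11) − (1/2)| < ε.
(3x + 9)/(6x + 11) − (1/2) = (6(3x + 9) − 3(6x + 11)) / (6(6x + 11)) = 21/(6(6x + 11)).
For x > 0 we have 6x + 11 > 6x, so |(3x + 9)/(6x + 11) − (1/2)| = 21/(6(6x + 11)) < 21/(6·6x) = (7/12)/x.
Thus |(3x + 9)/(6x + 11) − (1/2)| < ε whenever x > (7/12)/ε.
Take N = (7/12)/ε. If x > N then |(3x + 9)/(6x + 11) − (1/2)| < (7/12)/x < ε.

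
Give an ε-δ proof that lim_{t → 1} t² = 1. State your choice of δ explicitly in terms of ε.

δ = min(1, ε/3)

Let ε > 0. We seek δ > 0 with 0 < |t − 1| < δ ⇒ |t² − 1| < ε.
Factor: t² − 1 = (t − 1)(t + 1), so |t² − 1| = |t − 1|·|t + 1|.
Impose δ ≤ 1 so that |t| < 2; then |t + 1| ≤ 3.
Hence |t² − 1| ≤ 3|t − 1|, which is < ε once |t − 1| < ε/3.
Take δ = min(1, ε/3). If 0 < |t − 1| < δ then both bounds hold and |t² − 1| ≤ 3|t − 1| < 3·(ε/3) = ε.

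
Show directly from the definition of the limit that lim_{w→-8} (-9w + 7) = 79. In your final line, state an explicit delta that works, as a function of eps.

Let eps > 0 be given. We need delta > 0 so that 0 < |w + 8| < delta implies |(-9w + 7) − 79| < eps.
Since (-9w + 7) − 79 = -9(w + 8), we have |(-9w + 7) − 79| = 9|w + 8|.
So 9|w + 8| < eps exactly when |w + 8| < eps/9.
Take delta = eps/9. If 0 < |w + 8| < delta then |(-9w + 7) − 79| = 9|w + 8| < 9·(eps/9) = eps.

delta = eps/9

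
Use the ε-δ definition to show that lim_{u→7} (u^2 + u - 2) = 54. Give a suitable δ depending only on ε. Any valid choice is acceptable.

δ = min(2, ε/17)

Let ε > 0 be given. We want δ > 0 such that 0 < |u − 7| < δ implies |(u^2 + u - 2) − 54| < ε.
(u^2 + u - 2) − 54 = u^2 + u - 56 = (u − 7)(u + 8).
So |(u^2 + u - 2) − 54| = |u − 7|·|u + 8|.
Require δ ≤ 2. Then |u − 7| < 2 gives |u| < 9, and by the triangle inequality |u + 8| ≤ 9 + 8 = 17.
Hence |(u^2 + u - 2) − 54| ≤ 17|u − 7| < ε provided |u − 7| < ε/17.
Take δ = min(2, ε/17). Then 0 < |u − 7| < δ gives both |u − 7| < 2 and |u − 7| < ε/17, so |(u^2 + u - 2) − 54| < ε.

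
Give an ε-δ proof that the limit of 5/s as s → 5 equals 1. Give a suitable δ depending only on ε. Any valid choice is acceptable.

δ = min(5/2, (5/2)ε)

Let ε > 0 be given. We seek δ > 0 such that 0 < |s − 5| < δ implies |5/s − 1| < ε.
|5/s − 1| = 5·|5 − s|/(5·|s|) = 5|s − 5|/(5|s|).
Require δ ≤ 5/2 so that |s| > 5 − 5/2 = 5/2, hence 5|s| > 25/2.
Then |5/s − 1| < 5|s − 5|/(25/2), which is < ε when |s − 5| < (5/2)ε.
Take δ = min(5/2, (5/2)ε). Then 0 < |s − 5| < δ gives both |s − 5| < 5/2 and |s − 5| < (5/2)ε, so |5/s − 1| < ε.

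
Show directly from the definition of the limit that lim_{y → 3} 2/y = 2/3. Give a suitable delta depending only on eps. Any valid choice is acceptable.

delta = min(3/2, (9/4)eps)

Let eps > 0. We seek delta > 0 such that 0 < |y − 3| < delta implies |2/y − (2/3)| < eps.
|2/y − (2/3)| = 2·|3 − y|/(3·|y|) = 2|y − 3|/(3|y|).
Restrict delta ≤ 3/2. Then |y − 3| < 3/2 gives |y| > 3/2, so 3|y| > 9/2.
Then |2/y − (2/3)| < 2|y − 3|/(9/2), which is < eps when |y − 3| < (9/4)eps.
Take delta = min(3/2, (9/4)eps). Then 0 < |y − 3| < delta gives both |y − 3| < 3/2 and |y − 3| < (9/4)eps, so |2/y − (2/3)| < eps.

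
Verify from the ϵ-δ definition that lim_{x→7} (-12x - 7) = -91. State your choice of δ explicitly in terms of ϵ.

Let ϵ > 0. We need δ > 0 so that 0 < |x − 7| < δ implies |(-12x - 7) + 91| < ϵ.
Since (-12x - 7) + 91 = -12(x − 7), we have |(-12x - 7) + 91| = 12|x − 7|.
Thus it suffices that |x − 7| < ϵ/12.
Take δ = ϵ/12. If 0 < |x − 7| < δ then |(-12x - 7) + 91| = 12|x − 7| < 12·(ϵ/12) = ϵ.

δ = ϵ/12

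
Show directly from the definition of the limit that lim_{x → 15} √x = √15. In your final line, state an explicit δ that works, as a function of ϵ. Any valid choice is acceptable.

δ = min(15, √15·ϵ)

Let ϵ > 0. We want δ > 0 such that 0 < |x − 15| < δ implies |√x − √15| < ϵ.
Rationalise: √x − √15 = (x − 15)/(√x + √15), so |√x − √15| = |x − 15|/(√x + √15).
Restrict δ ≤ 15 so that |x − 15| < 15 forces x > 0, and then √x + √15 > √15.
Hence |√x − √15| < |x − 15|/√15, which is < ϵ once |x − 15| < √15·ϵ.
Take δ = min(15, √15·ϵ). If 0 < |x − 15| < δ then x > 0 and |√x − √15| < |x − 15|/√15 < ϵ.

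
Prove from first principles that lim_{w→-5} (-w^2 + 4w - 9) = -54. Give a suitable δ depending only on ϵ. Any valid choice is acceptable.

δ = min(1, ϵ/15)

Suppose ϵ > 0. We want δ > 0 such that 0 < |w + 5| < δ implies |(-w^2 + 4w - 9) + 54| < ϵ.
(-w^2 + 4w - 9) + 54 = -w^2 + 4w + 45 = (w + 5)(-w + 9).
So |(-w^2 + 4w - 9) + 54| = |w + 5|·|-w + 9|.
Require δ ≤ 1. Then |w + 5| < 1 gives |w| < 6, and by the triangle inequality |-w + 9| ≤ 6 + 9 = 15.
Hence |(-w^2 + 4w - 9) + 54| ≤ 15|w + 5| < ϵ provided |w + 5| < ϵ/15.
Take δ = min(1, ϵ/15). Then 0 < |w + 5| < δ gives both |w + 5| < 1 and |w + 5| < ϵ/15, so |(-w^2 + 4w - 9) + 54| < ϵ.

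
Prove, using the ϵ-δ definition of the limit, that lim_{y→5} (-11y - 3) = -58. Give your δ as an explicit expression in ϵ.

Let ϵ > 0. We need δ > 0 so that 0 < |y − 5| < δ implies |(-11y - 3) + 58| < ϵ.
Since (-11y - 3) + 58 = -11(y − 5), we have |(-11y - 3) + 58| = 11|y − 5|.
Thus it suffices that |y − 5| < ϵ/11.
Choosing δ = ϵ/11 gives |(-11y - 3) + 58| = 11|y − 5| < ϵ whenever |y − 5| < δ.

δ = ϵ/11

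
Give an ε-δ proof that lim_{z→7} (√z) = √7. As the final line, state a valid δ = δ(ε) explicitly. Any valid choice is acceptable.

Let ε > 0 be given. We want δ > 0 such that 0 < |z − 7| < δ implies |√z − √7| < ε.
Rationalise: √z − √7 = (z − 7)/(√z + √7), so |√z − √7| = |z − 7|/(√z + √7).
Restrict δ ≤ 7 so that |z − 7| < 7 forces z > 0, and then √z + √7 > √7.
Hence |√z − √7| < |z − 7|/√7, which is < ε once |z − 7| < √7·ε.
Take δ = min(7, √7·ε). If 0 < |z − 7| < δ then z > 0 and |√z − √7| < |z − 7|/√7 < ε.

δ = min(7, √7·ε)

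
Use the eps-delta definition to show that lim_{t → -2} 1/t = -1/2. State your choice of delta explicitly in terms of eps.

delta = min(1, 2eps)

Fix eps > 0. We seek delta > 0 such that 0 < |t + 2| < delta implies |1/t + 1/2| < eps.
|1/t + 1/2| = |-2 − t|/(2·|t|) = |t + 2|/(2|t|).
Restrict delta ≤ 1. Then |t + 2| < 1 gives |t| > 1, so 2|t| > 2.
Then |1/t + 1/2| < |t + 2|/2, which is < eps when |t + 2| < 2eps.
Take delta = min(1, 2eps). Then 0 < |t + 2| < delta gives both |t + 2| < 1 and |t + 2| < 2eps, so |1/t + 1/2| < eps.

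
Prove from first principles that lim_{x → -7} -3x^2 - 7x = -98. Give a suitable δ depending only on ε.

δ = min(1, ε/38)

Let ε > 0 be given. We want δ > 0 such that 0 < |x + 7| < δ implies |(-3x^2 - 7x) + 98| < ε.
(-3x^2 - 7x) + 98 = -3x^2 - 7x + 98 = (x + 7)(-3x + 14).
So |(-3x^2 - 7x) + 98| = |x + 7|·|-3x + 14|.
Assume first that |x + 7| < 1, so |x| < 8. Then |-3x + 14| ≤ 3·8 + 14 = 38.
Hence |(-3x^2 - 7x) + 98| ≤ 38|x + 7| < ε provided |x + 7| < ε/38.
Take δ = min(1, ε/38). Then 0 < |x + 7| < δ gives both |x + 7| < 1 and |x + 7| < ε/38, so |(-3x^2 - 7x) + 98| < ε.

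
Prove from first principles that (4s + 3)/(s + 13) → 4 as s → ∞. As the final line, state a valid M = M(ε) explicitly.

M = 49/ε

Suppose ε > 0. We seek M > 0 such that s > M implies |(4s + 3)/(s + 13) − 4| < ε.
(4s + 3)/(s + 13) − 4 = ((4s + 3) − 4(s + 13)) / ((s + 13)) = -49/((s + 13)).
For s > 0 we have s + 13 > s, so |(4s + 3)/(s + 13) − 4| = 49/((s + 13)) < 49/(s) = 49/s.
Thus |(4s + 3)/(s + 13) − 4| < ε whenever s > 49/ε.
Take M = 49/ε. If s > M then |(4s + 3)/(s + 13) − 4| < 49/s < ε.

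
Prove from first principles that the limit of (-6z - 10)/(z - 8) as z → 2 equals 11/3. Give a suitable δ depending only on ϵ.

Fix ϵ > 0. We want δ > 0 with 0 < |z − 2| < δ ⇒ |(-6z - 10)/(z - 8) − (11/3)| < ϵ.
Combining over a common denominator, (-6z - 10)/(z - 8) − (11/3) = [(-6z - 10)·(-6) − (-22)·(z - 8)] / [(-6)·(z - 8)] = 58(z − 2) / ((-6)(z - 8)).
So |(-6z - 10)/(z - 8) − (11/3)| = 58|z − 2| / (6·|z − 8|).
Require δ ≤ 3, so |z − 8| ≥ |-6| − |z − 2| > 6 − 3 = 3.
Hence |(-6z - 10)/(z - 8) − (11/3)| < 58|z − 2|/(6·3) = (29/9)|z − 2|, which is < ϵ once |z − 2| < (9/29)ϵ.
Take δ = min(3, (9/29)ϵ). Then 0 < |z − 2| < δ forces both bounds, so |(-6z - 10)/(z - 8) − (11/3)| < ϵ.

δ = min(3, (9/29)ϵ)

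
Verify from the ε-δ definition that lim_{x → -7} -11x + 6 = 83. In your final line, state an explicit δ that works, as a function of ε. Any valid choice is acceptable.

Let ε > 0. We need δ > 0 so that 0 < |x + 7| < δ implies |(-11x + 6) − 83| < ε.
|(-11x + 6) − 83| = |-11x - 77| = 11|x + 7|.
Thus it suffices that |x + 7| < ε/11.
Choosing δ = ε/11 gives |(-11x + 6) − 83| = 11|x + 7| < ε whenever |x + 7| < δ.

δ = ε/11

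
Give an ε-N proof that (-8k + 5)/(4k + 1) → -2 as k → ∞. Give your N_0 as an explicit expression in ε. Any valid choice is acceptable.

N_0 = (7/4)/ε

Fix ε > 0. For k ≥ 1, |(-8k + 5)/(4k + 1) + 2| = |28|/(4(4k + 1)) = 28/(4(4k + 1)).
Since 4k + 1 ≥ 4k for k ≥ 1, this is ≤ 28/(4·4k) = (7/4)/k.
So |(-8k + 5)/(4k + 1) + 2| < ε whenever k > (7/4)/ε.
Take N_0 = (7/4)/ε. If k > N_0 then |(-8k + 5)/(4k + 1) + 2| ≤ (7/4)/k < ε.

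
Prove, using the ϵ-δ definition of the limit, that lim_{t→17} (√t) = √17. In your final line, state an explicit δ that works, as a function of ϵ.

δ = min(17, √17·ϵ)

Let ϵ > 0. We want δ > 0 such that 0 < |t − 17| < δ implies |√t − √17| < ϵ.
Rationalise: √t − √17 = (t − 17)/(√t + √17), so |√t − √17| = |t − 17|/(√t + √17).
Restrict δ ≤ 17 so that |t − 17| < 17 forces t > 0, and then √t + √17 > √17.
Hence |√t − √17| < |t − 17|/√17, which is < ϵ once |t − 17| < √17·ϵ.
Take δ = min(17, √17·ϵ). If 0 < |t − 17| < δ then t > 0 and |√t − √17| < |t − 17|/√17 < ϵ.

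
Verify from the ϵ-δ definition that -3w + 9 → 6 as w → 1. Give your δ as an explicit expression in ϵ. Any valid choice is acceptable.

Let ϵ > 0 be given. We need δ > 0 so that 0 < |w − 1| < δ implies |(-3w + 9) − 6| < ϵ.
Since (-3w + 9) − 6 = -3(w − 1), we have |(-3w + 9) − 6| = 3|w − 1|.
Thus it suffices that |w − 1| < ϵ/3.
Choosing δ = ϵ/3 gives |(-3w + 9) − 6| = 3|w − 1| < ϵ whenever |w − 1| < δ.

δ = ϵ/3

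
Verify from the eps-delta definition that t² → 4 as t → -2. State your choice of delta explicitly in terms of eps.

Let eps > 0. We seek delta > 0 with 0 < |t + 2| < delta ⇒ |t² − 4| < eps.
Factor: t² − 4 = (t + 2)(t - 2), so |t² − 4| = |t + 2|·|t - 2|.
Impose delta ≤ 1 so that |t| < 3; then |t - 2| ≤ 5.
Hence |t² − 4| ≤ 5|t + 2|, which is < eps once |t + 2| < eps/5.
Take delta = min(1, eps/5). If 0 < |t + 2| < delta then both bounds hold and |t² − 4| ≤ 5|t + 2| < 5·(eps/5) = eps.

delta = min(1, eps/5)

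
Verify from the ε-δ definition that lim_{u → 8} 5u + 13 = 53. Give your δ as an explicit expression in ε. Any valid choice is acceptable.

δ = ε/5

Let ε > 0 be given. We need δ > 0 so that 0 < |u − 8| < δ implies |(5u + 13) − 53| < ε.
Since (5u + 13) − 53 = 5(u − 8), we have |(5u + 13) − 53| = 5|u − 8|.
So 5|u − 8| < ε exactly when |u − 8| < ε/5.
Choosing δ = ε/5 gives |(5u + 13) − 53| = 5|u − 8| < ε whenever |u − 8| < δ.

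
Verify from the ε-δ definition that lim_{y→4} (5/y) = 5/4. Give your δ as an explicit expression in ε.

δ = min(2, (8/5)ε)

Let ε > 0 be given. We seek δ > 0 such that 0 < |y − 4| < δ implies |5/y − (5/4)| < ε.
|5/y − (5/4)| = 5·|4 − y|/(4·|y|) = 5|y − 4|/(4|y|).
Require δ ≤ 2 so that |y| > 4 − 2 = 2, hence 4|y| > 8.
Then |5/y − (5/4)| < 5|y − 4|/8, which is < ε when |y − 4| < (8/5)ε.
Take δ = min(2, (8/5)ε). Then 0 < |y − 4| < δ gives both |y − 4| < 2 and |y − 4| < (8/5)ε, so |5/y − (5/4)| < ε.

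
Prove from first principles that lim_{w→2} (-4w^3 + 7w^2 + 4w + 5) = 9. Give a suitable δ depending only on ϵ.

Let ϵ > 0. We want δ > 0 such that 0 < |w − 2| < δ implies |(-4w^3 + 7w^2 + 4w + 5) − 9| < ϵ.
(-4w^3 + 7w^2 + 4w + 5) − 9 = -4w^3 + 7w^2 + 4w - 4 = (w − 2)(-4w^2 - w + 2).
So |(-4w^3 + 7w^2 + 4w + 5) − 9| = |w − 2|·|-4w^2 - w + 2|.
Assume first that |w − 2| < 2, so |w| < 4. Then |-4w^2 - w + 2| ≤ 4·4^2 + 4 + 2 = 70.
Hence |(-4w^3 + 7w^2 + 4w + 5) − 9| ≤ 70|w − 2| < ϵ provided |w − 2| < ϵ/70.
Choosing δ = min(2, ϵ/70) ensures both conditions, hence |(-4w^3 + 7w^2 + 4w + 5) − 9| < ϵ.

δ = min(2, ϵ/70)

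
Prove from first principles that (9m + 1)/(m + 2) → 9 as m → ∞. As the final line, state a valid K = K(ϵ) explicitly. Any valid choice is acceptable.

Let ϵ > 0. For m ≥ 1, |(9m + 1)/(m + 2) − 9| = |-17|/((m + 2)) = 17/((m + 2)).
Since m + 2 ≥ m for m ≥ 1, this is ≤ 17/(m) = 17/m.
So |(9m + 1)/(m + 2) − 9| < ϵ whenever m > 17/ϵ.
Take K = 17/ϵ. If m > K then |(9m + 1)/(m + 2) − 9| ≤ 17/m < ϵ.

K = 17/ϵ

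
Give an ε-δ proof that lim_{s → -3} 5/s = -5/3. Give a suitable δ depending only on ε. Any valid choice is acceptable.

Let ε > 0. We seek δ > 0 such that 0 < |s + 3| < δ implies |5/s + 5/3| < ε.
|5/s + 5/3| = 5·|-3 − s|/(3·|s|) = 5|s + 3|/(3|s|).
Require δ ≤ 3/2 so that |s| > 3 − 3/2 = 3/2, hence 3|s| > 9/2.
Then |5/s + 5/3| < 5|s + 3|/(9/2), which is < ε when |s + 3| < (9/10)ε.
Take δ = min(3/2, (9/10)ε). Then 0 < |s + 3| < δ gives both |s + 3| < 3/2 and |s + 3| < (9/10)ε, so |5/s + 5/3| < ε.

δ = min(3/2, (9/10)ε)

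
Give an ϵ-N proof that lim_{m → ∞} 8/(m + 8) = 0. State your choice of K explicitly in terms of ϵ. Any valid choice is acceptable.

K = 8/ϵ

Let ϵ > 0 be given. For m ≥ 1, |8/(m + 8) − 0| = 8/(m + 8) ≤ 8/m.
We need 8/m < ϵ, i.e. m > 8/ϵ.
Take K = 8/ϵ. If m > K then |8/(m + 8)| ≤ 8/m < ϵ.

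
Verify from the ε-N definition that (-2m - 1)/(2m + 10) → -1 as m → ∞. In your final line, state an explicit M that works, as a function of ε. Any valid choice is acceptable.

Let ε > 0 be given. For m ≥ 1, |(-2m - 1)/(2m + 10) + 1| = |18|/(2(2m + 10)) = 18/(2(2m + 10)).
Since 2m + 10 ≥ 2m for m ≥ 1, this is ≤ 18/(2·2m) = (9/2)/m.
So |(-2m - 1)/(2m + 10) + 1| < ε whenever m > (9/2)/ε.
Take M = (9/2)/ε. If m > M then |(-2m - 1)/(2m + 10) + 1| ≤ (9/2)/m < ε.

M = (9/2)/ε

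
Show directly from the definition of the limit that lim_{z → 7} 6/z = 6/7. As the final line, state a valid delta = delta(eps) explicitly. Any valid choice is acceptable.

Let eps > 0. We seek delta > 0 such that 0 < |z − 7| < delta implies |6/z − (6/7)| < eps.
|6/z − (6/7)| = 6·|7 − z|/(7·|z|) = 6|z − 7|/(7|z|).
Restrict delta ≤ 7/2. Then |z − 7| < 7/2 gives |z| > 7/2, so 7|z| > 49/2.
Then |6/z − (6/7)| < 6|z − 7|/(49/2), which is < eps when |z − 7| < (49/12)eps.
Take delta = min(7/2, (49/12)eps). Then 0 < |z − 7| < delta gives both |z − 7| < 7/2 and |z − 7| < (49/12)eps, so |6/z − (6/7)| < eps.

delta = min(7/2, (49/12)eps)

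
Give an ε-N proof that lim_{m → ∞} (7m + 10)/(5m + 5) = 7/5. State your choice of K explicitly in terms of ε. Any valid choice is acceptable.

Fix ε > 0. For m ≥ 1, |(7m + 10)/(5m + 5) − (7/5)| = |15|/(5(5m + 5)) = 15/(5(5m + 5)).
Since 5m + 5 ≥ 5m for m ≥ 1, this is ≤ 15/(5·5m) = (3/5)/m.
So |(7m + 10)/(5m + 5) − (7/5)| < ε whenever m > (3/5)/ε.
Take K = (3/5)/ε. If m > K then |(7m + 10)/(5m + 5) − (7/5)| ≤ (3/5)/m < ε.

K = (3/5)/ε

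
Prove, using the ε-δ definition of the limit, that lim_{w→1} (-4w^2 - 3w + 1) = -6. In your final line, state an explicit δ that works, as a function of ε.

Let ε > 0. We want δ > 0 such that 0 < |w − 1| < δ implies |(-4w^2 - 3w + 1) + 6| < ε.
(-4w^2 - 3w + 1) + 6 = -4w^2 - 3w + 7 = (w − 1)(-4w - 7).
So |(-4w^2 - 3w + 1) + 6| = |w − 1|·|-4w - 7|.
Assume first that |w − 1| < 1, so |w| < 2. Then |-4w - 7| ≤ 4·2 + 7 = 15.
Hence |(-4w^2 - 3w + 1) + 6| ≤ 15|w − 1| < ε provided |w − 1| < ε/15.
Take δ = min(1, ε/15). Then 0 < |w − 1| < δ gives both |w − 1| < 1 and |w − 1| < ε/15, so |(-4w^2 - 3w + 1) + 6| < ε.

δ = min(1, ε/15)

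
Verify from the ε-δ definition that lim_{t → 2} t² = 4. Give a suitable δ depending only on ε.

δ = min(2, ε/6)

Let ε > 0. We seek δ > 0 with 0 < |t − 2| < δ ⇒ |t² − 4| < ε.
Factor: t² − 4 = (t − 2)(t + 2), so |t² − 4| = |t − 2|·|t + 2|.
Impose δ ≤ 2 so that |t| < 4; then |t + 2| ≤ 6.
Hence |t² − 4| ≤ 6|t − 2|, which is < ε once |t − 2| < ε/6.
Take δ = min(2, ε/6). If 0 < |t − 2| < δ then both bounds hold and |t² − 4| ≤ 6|t − 2| < 6·(ε/6) = ε.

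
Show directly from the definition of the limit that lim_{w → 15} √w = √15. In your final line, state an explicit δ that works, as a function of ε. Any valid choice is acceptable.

δ = min(15, √15·ε)

Suppose ε > 0. We want δ > 0 such that 0 < |w − 15| < δ implies |√w − √15| < ε.
Rationalise: √w − √15 = (w − 15)/(√w + √15), so |√w − √15| = |w − 15|/(√w + √15).
Restrict δ ≤ 15 so that |w − 15| < 15 forces w > 0, and then √w + √15 > √15.
Hence |√w − √15| < |w − 15|/√15, which is < ε once |w − 15| < √15·ε.
Take δ = min(15, √15·ε). If 0 < |w − 15| < δ then w > 0 and |√w − √15| < |w − 15|/√15 < ε.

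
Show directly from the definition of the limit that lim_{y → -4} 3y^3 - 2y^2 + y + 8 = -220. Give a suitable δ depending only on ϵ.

Suppose ϵ > 0. We want δ > 0 such that 0 < |y + 4| < δ implies |(3y^3 - 2y^2 + y + 8) + 220| < ϵ.
(3y^3 - 2y^2 + y + 8) + 220 = 3y^3 - 2y^2 + y + 228 = (y + 4)(3y^2 - 14y + 57).
So |(3y^3 - 2y^2 + y + 8) + 220| = |y + 4|·|3y^2 - 14y + 57|.
Require δ ≤ 1. Then |y + 4| < 1 gives |y| < 5, and by the triangle inequality |3y^2 - 14y + 57| ≤ 3·5^2 + 14·5 + 57 = 202.
Hence |(3y^3 - 2y^2 + y + 8) + 220| ≤ 202|y + 4| < ϵ provided |y + 4| < ϵ/202.
Choosing δ = min(1, ϵ/202) ensures both conditions, hence |(3y^3 - 2y^2 + y + 8) + 220| < ϵ.

δ = min(1, ϵ/202)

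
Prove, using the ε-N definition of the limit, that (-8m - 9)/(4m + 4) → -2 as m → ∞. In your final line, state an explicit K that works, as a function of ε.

Let ε > 0 be given. For m ≥ 1, |(-8m - 9)/(4m + 4) + 2| = |-4|/(4(4m + 4)) = 4/(4(4m + 4)).
Since 4m + 4 ≥ 4m for m ≥ 1, this is ≤ 4/(4·4m) = (1/4)/m.
So |(-8m - 9)/(4m + 4) + 2| < ε whenever m > (1/4)/ε.
Take K = (1/4)/ε. If m > K then |(-8m - 9)/(4m + 4) + 2| ≤ (1/4)/m < ε.

K = (1/4)/ε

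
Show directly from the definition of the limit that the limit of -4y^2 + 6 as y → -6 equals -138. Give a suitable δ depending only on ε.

δ = min(1, ε/52)

Fix ε > 0. We want δ > 0 such that 0 < |y + 6| < δ implies |(-4y^2 + 6) + 138| < ε.
(-4y^2 + 6) + 138 = -4y^2 + 144 = (y + 6)(-4y + 24).
So |(-4y^2 + 6) + 138| = |y + 6|·|-4y + 24|.
Assume first that |y + 6| < 1, so |y| < 7. Then |-4y + 24| ≤ 4·7 + 24 = 52.
Hence |(-4y^2 + 6) + 138| ≤ 52|y + 6| < ε provided |y + 6| < ε/52.
Take δ = min(1, ε/52). Then 0 < |y + 6| < δ gives both |y + 6| < 1 and |y + 6| < ε/52, so |(-4y^2 + 6) + 138| < ε.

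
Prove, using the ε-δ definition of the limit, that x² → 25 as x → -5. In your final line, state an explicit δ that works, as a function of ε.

Let ε > 0 be given. We seek δ > 0 with 0 < |x + 5| < δ ⇒ |x² − 25| < ε.
Factor: x² − 25 = (x + 5)(x - 5), so |x² − 25| = |x + 5|·|x - 5|.
Restrict δ ≤ 2. Then |x + 5| < 2 gives |x| < 7, so by the triangle inequality |x - 5| ≤ 7 + 5 = 12.
Hence |x² − 25| ≤ 12|x + 5|, which is < ε once |x + 5| < ε/12.
Take δ = min(2, ε/12). If 0 < |x + 5| < δ then both bounds hold and |x² − 25| ≤ 12|x + 5| < 12·(ε/12) = ε.

δ = min(2, ε/12)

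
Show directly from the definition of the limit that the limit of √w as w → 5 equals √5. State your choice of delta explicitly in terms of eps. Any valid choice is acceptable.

delta = min(5, √5·eps)

Let eps > 0 be given. We want delta > 0 such that 0 < |w − 5| < delta implies |√w − √5| < eps.
Rationalise: √w − √5 = (w − 5)/(√w + √5), so |√w − √5| = |w − 5|/(√w + √5).
Restrict delta ≤ 5 so that |w − 5| < 5 forces w > 0, and then √w + √5 > √5.
Hence |√w − √5| < |w − 5|/√5, which is < eps once |w − 5| < √5·eps.
Take delta = min(5, √5·eps). If 0 < |w − 5| < delta then w > 0 and |√w − √5| < |w − 5|/√5 < eps.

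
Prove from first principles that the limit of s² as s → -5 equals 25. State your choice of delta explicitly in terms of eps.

delta = min(2, eps/12)

Let eps > 0. We seek delta > 0 with 0 < |s + 5| < delta ⇒ |s² − 25| < eps.
Factor: s² − 25 = (s + 5)(s - 5), so |s² − 25| = |s + 5|·|s - 5|.
Restrict delta ≤ 2. Then |s + 5| < 2 gives |s| < 7, so by the triangle inequality |s - 5| ≤ 7 + 5 = 12.
Hence |s² − 25| ≤ 12|s + 5|, which is < eps once |s + 5| < eps/12.
Take delta = min(2, eps/12). If 0 < |s + 5| < delta then both bounds hold and |s² − 25| ≤ 12|s + 5| < 12·(eps/12) = eps.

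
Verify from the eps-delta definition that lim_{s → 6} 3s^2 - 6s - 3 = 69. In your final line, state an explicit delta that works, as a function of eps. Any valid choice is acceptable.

Let eps > 0. We want delta > 0 such that 0 < |s − 6| < delta implies |(3s^2 - 6s - 3) − 69| < eps.
(3s^2 - 6s - 3) − 69 = 3s^2 - 6s - 72 = (s − 6)(3s + 12).
So |(3s^2 - 6s - 3) − 69| = |s − 6|·|3s + 12|.
Assume first that |s − 6| < 1, so |s| < 7. Then |3s + 12| ≤ 3·7 + 12 = 33.
Hence |(3s^2 - 6s - 3) − 69| ≤ 33|s − 6| < eps provided |s − 6| < eps/33.
Take delta = min(1, eps/33). Then 0 < |s − 6| < delta gives both |s − 6| < 1 and |s − 6| < eps/33, so |(3s^2 - 6s - 3) − 69| < eps.

delta = min(1, eps/33)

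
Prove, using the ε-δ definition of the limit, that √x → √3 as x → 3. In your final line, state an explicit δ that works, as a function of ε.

δ = min(3, √3·ε)

Let ε > 0 be given. We want δ > 0 such that 0 < |x − 3| < δ implies |√x − √3| < ε.
Multiplying by the conjugate, |√x − √3| = |x − 3|/(√x + √3).
Restrict δ ≤ 3 so that |x − 3| < 3 forces x > 0, and then √x + √3 > √3.
Hence |√x − √3| < |x − 3|/√3, which is < ε once |x − 3| < √3·ε.
Take δ = min(3, √3·ε). If 0 < |x − 3| < δ then x > 0 and |√x − √3| < |x − 3|/√3 < ε.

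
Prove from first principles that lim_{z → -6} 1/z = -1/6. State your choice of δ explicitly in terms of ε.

Fix ε > 0. We seek δ > 0 such that 0 < |z + 6| < δ implies |1/z + 1/6| < ε.
|1/z + 1/6| = |-6 − z|/(6·|z|) = |z + 6|/(6|z|).
Require δ ≤ 3 so that |z| > 6 − 3 = 3, hence 6|z| > 18.
Then |1/z + 1/6| < |z + 6|/18, which is < ε when |z + 6| < 18ε.
Take δ = min(3, 18ε). Then 0 < |z + 6| < δ gives both |z + 6| < 3 and |z + 6| < 18ε, so |1/z + 1/6| < ε.

δ = min(3, 18ε)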